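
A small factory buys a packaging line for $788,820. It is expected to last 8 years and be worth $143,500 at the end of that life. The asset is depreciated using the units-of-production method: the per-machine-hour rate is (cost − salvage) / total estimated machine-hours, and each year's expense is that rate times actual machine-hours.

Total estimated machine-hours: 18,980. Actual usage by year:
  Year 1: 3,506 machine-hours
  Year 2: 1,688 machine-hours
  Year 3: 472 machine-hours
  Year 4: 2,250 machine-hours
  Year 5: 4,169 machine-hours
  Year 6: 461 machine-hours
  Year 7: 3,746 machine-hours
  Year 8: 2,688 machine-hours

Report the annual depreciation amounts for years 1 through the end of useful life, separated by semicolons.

$119,204; $57,392; $16,048; $76,500; $141,746; $15,674; $127,364; $91,392

Depreciable base = $788,820 − $143,500 = $645,320.
Rate = $645,320 / 18,980 machine-hours = $34 per machine-hour.
Year 1: 3,506 × $34 = $119,204. Book value $669,616.
Year 2: 1,688 × $34 = $57,392. Book value $612,224.
Year 3: 472 × $34 = $16,048. Book value $596,176.
Year 4: 2,250 × $34 = $76,500. Book value $519,676.
Year 5: 4,169 × $34 = $141,746. Book value $377,930.
Year 6: 461 × $34 = $15,674. Book value $362,256.
Year 7: 3,746 × $34 = $127,364. Book value $234,892.
Year 8: 2,688 × $34 = $91,392. Book value $143,500.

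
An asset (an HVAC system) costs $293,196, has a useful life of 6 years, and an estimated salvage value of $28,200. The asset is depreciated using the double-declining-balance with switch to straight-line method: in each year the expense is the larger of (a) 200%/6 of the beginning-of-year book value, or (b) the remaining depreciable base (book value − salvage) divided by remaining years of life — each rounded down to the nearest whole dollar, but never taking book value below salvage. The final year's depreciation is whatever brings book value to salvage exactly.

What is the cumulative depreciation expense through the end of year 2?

Depreciable base = $293,196 − $28,200 = $264,996.
Year 1: DB = ⌊$293,196 × 200%/6⌋ = $97,732; SL = ⌊$264,996/6⌋ = $44,166 → take DB $97,732. Book value $195,464.
Year 2: DB = ⌊$195,464 × 200%/6⌋ = $65,154; SL = ⌊$167,264/5⌋ = $33,452 → take DB $65,154. Book value $130,310.
Accumulated through year 2 = $293,196 − $130,310 = $162,886.

$162,886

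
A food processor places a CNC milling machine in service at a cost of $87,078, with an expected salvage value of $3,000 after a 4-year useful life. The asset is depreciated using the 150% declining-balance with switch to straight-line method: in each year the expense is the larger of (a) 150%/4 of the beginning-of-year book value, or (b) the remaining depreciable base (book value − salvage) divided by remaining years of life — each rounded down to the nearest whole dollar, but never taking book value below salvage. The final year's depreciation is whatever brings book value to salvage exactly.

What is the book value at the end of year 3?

$18,508

Depreciable base = $87,078 − $3,000 = $84,078.
Year 1: DB = ⌊$87,078 × 150%/4⌋ = $32,654; SL = ⌊$84,078/4⌋ = $21,019 → take DB $32,654. Book value $54,424.
Year 2: DB = ⌊$54,424 × 150%/4⌋ = $20,409; SL = ⌊$51,424/3⌋ = $17,141 → take DB $20,409. Book value $34,015.
Year 3: DB = ⌊$34,015 × 150%/4⌋ = $12,755; SL = ⌊$31,015/2⌋ = $15,507 → take SL $15,507. Book value $18,508.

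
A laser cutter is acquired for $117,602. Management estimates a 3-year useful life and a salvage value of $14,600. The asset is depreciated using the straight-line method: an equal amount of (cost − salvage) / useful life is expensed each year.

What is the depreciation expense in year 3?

$34,334

Depreciable base = $117,602 − $14,600 = $103,002.
Annual expense = $103,002 / 3 = $34,334.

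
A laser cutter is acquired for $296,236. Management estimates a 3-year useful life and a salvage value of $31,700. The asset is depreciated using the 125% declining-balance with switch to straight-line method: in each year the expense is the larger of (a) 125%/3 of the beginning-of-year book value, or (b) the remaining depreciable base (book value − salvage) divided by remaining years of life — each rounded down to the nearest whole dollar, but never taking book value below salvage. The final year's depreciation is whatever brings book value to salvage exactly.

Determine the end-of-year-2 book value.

$100,803

Depreciable base = $296,236 − $31,700 = $264,536.
Year 1: DB = ⌊$296,236 × 125%/3⌋ = $123,431; SL = ⌊$264,536/3⌋ = $88,178 → take DB $123,431. Book value $172,805.
Year 2: DB = ⌊$172,805 × 125%/3⌋ = $72,002; SL = ⌊$141,105/2⌋ = $70,552 → take DB $72,002. Book value $100,803.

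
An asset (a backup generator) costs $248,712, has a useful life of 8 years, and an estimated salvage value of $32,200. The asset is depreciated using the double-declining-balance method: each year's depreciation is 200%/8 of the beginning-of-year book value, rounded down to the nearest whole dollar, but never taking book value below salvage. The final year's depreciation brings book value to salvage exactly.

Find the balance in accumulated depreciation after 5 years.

Depreciable base = $248,712 − $32,200 = $216,512.
Year 1: ⌊$248,712 × 200%/8⌋ = $62,178. Book value $186,534.
Year 2: ⌊$186,534 × 200%/8⌋ = $46,633. Book value $139,901.
Year 3: ⌊$139,901 × 200%/8⌋ = $34,975. Book value $104,926.
Year 4: ⌊$104,926 × 200%/8⌋ = $26,231. Book value $78,695.
Year 5: ⌊$78,695 × 200%/8⌋ = $19,673. Book value $59,022.
Accumulated through year 5 = $248,712 − $59,022 = $189,690.

$189,690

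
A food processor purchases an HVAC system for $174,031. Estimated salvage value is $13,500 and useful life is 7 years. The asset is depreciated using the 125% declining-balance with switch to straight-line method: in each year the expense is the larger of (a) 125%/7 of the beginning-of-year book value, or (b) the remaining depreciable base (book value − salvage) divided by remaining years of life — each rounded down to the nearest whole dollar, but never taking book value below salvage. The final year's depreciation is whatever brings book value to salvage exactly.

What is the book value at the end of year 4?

Depreciable base = $174,031 − $13,500 = $160,531.
Year 1: DB = ⌊$174,031 × 125%/7⌋ = $31,076; SL = ⌊$160,531/7⌋ = $22,933 → take DB $31,076. Book value $142,955.
Year 2: DB = ⌊$142,955 × 125%/7⌋ = $25,527; SL = ⌊$129,455/6⌋ = $21,575 → take DB $25,527. Book value $117,428.
Year 3: DB = ⌊$117,428 × 125%/7⌋ = $20,969; SL = ⌊$103,928/5⌋ = $20,785 → take DB $20,969. Book value $96,459.
Year 4: DB = ⌊$96,459 × 125%/7⌋ = $17,224; SL = ⌊$82,959/4⌋ = $20,739 → take SL $20,739. Book value $75,720.

$75,720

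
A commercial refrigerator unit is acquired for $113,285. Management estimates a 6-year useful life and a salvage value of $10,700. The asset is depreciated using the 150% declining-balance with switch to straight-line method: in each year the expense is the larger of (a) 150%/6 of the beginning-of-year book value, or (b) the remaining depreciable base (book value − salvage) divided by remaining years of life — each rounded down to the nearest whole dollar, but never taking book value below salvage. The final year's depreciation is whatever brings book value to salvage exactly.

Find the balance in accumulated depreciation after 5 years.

Depreciable base = $113,285 − $10,700 = $102,585.
Year 1: DB = ⌊$113,285 × 150%/6⌋ = $28,321; SL = ⌊$102,585/6⌋ = $17,097 → take DB $28,321. Book value $84,964.
Year 2: DB = ⌊$84,964 × 150%/6⌋ = $21,241; SL = ⌊$74,264/5⌋ = $14,852 → take DB $21,241. Book value $63,723.
Year 3: DB = ⌊$63,723 × 150%/6⌋ = $15,930; SL = ⌊$53,023/4⌋ = $13,255 → take DB $15,930. Book value $47,793.
Year 4: DB = ⌊$47,793 × 150%/6⌋ = $11,948; SL = ⌊$37,093/3⌋ = $12,364 → take SL $12,364. Book value $35,429.
Year 5: DB = ⌊$35,429 × 150%/6⌋ = $8,857; SL = ⌊$24,729/2⌋ = $12,364 → take SL $12,364. Book value $23,065.
Accumulated through year 5 = $113,285 − $23,065 = $90,220.

$90,220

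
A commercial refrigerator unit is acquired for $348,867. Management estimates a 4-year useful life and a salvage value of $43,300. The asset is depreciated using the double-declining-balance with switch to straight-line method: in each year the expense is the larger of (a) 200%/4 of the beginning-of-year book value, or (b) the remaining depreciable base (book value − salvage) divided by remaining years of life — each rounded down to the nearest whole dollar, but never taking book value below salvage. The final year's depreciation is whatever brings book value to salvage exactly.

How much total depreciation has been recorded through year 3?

Depreciable base = $348,867 − $43,300 = $305,567.
Year 1: DB = ⌊$348,867 × 200%/4⌋ = $174,433; SL = ⌊$305,567/4⌋ = $76,391 → take DB $174,433. Book value $174,434.
Year 2: DB = ⌊$174,434 × 200%/4⌋ = $87,217; SL = ⌊$131,134/3⌋ = $43,711 → take DB $87,217. Book value $87,217.
Year 3: DB = ⌊$87,217 × 200%/4⌋ = $43,608; SL = ⌊$43,917/2⌋ = $21,958 → take DB $43,608. Book value $43,609.
Accumulated through year 3 = $348,867 − $43,609 = $305,258.

$305,258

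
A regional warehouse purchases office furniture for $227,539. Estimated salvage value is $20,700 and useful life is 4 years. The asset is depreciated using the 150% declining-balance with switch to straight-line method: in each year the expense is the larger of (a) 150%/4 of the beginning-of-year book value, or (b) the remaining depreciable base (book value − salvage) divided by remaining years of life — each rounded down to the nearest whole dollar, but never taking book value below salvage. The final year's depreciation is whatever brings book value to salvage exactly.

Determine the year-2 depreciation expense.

Depreciable base = $227,539 − $20,700 = $206,839.
Year 1: DB = ⌊$227,539 × 150%/4⌋ = $85,327; SL = ⌊$206,839/4⌋ = $51,709 → take DB $85,327. Book value $142,212.
Year 2: DB = ⌊$142,212 × 150%/4⌋ = $53,329; SL = ⌊$121,512/3⌋ = $40,504 → take DB $53,329. Book value $88,883.

$53,329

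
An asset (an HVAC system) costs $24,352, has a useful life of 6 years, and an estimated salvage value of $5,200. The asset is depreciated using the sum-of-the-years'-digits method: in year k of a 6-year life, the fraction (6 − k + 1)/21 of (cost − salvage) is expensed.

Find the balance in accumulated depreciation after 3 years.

$13,680

Depreciable base = $24,352 − $5,200 = $19,152.
Sum of the years' digits = 6+5+4+3+2+1 = 21.
Year 1: $19,152 × 6/21 = $5,472. Book value $18,880.
Year 2: $19,152 × 5/21 = $4,560. Book value $14,320.
Year 3: $19,152 × 4/21 = $3,648. Book value $10,672.
Accumulated through year 3 = $24,352 − $10,672 = $13,680.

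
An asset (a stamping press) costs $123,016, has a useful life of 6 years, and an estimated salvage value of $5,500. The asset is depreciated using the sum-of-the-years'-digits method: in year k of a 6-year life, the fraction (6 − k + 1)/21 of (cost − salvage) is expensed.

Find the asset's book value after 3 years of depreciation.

$39,076

Depreciable base = $123,016 − $5,500 = $117,516.
Sum of the years' digits = 6+5+4+3+2+1 = 21.
Year 1: $117,516 × 6/21 = $33,576. Book value $89,440.
Year 2: $117,516 × 5/21 = $27,980. Book value $61,460.
Year 3: $117,516 × 4/21 = $22,384. Book value $39,076.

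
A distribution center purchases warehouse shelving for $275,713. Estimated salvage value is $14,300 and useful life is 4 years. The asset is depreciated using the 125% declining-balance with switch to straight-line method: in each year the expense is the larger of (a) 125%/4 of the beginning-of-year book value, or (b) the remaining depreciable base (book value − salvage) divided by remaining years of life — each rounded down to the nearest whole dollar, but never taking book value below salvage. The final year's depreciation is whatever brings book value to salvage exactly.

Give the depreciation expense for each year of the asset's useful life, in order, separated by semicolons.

$86,160; $59,235; $58,009; $58,009

Depreciable base = $275,713 − $14,300 = $261,413.
Year 1: DB = ⌊$275,713 × 125%/4⌋ = $86,160; SL = ⌊$261,413/4⌋ = $65,353 → take DB $86,160. Book value $189,553.
Year 2: DB = ⌊$189,553 × 125%/4⌋ = $59,235; SL = ⌊$175,253/3⌋ = $58,417 → take DB $59,235. Book value $130,318.
Year 3: DB = ⌊$130,318 × 125%/4⌋ = $40,724; SL = ⌊$116,018/2⌋ = $58,009 → take SL $58,009. Book value $72,309.
Year 4 (final): $72,309 − $14,300 = $58,009. Book value $14,300.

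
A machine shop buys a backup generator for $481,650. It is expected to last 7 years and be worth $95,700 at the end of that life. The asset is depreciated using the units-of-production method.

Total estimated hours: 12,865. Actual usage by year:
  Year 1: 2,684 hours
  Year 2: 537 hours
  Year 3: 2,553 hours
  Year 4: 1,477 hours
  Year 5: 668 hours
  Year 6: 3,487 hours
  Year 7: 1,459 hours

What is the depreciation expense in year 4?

Depreciable base = $481,650 − $95,700 = $385,950.
Rate = $385,950 / 12,865 hours = $30 per hour.
Year 1: 2,684 × $30 = $80,520. Book value $401,130.
Year 2: 537 × $30 = $16,110. Book value $385,020.
Year 3: 2,553 × $30 = $76,590. Book value $308,430.
Year 4: 1,477 × $30 = $44,310. Book value $264,120.

$44,310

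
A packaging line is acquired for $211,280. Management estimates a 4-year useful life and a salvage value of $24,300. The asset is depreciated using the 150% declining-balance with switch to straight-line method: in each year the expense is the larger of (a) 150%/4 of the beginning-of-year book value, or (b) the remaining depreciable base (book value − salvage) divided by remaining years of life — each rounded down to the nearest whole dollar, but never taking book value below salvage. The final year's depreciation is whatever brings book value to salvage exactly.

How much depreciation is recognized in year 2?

Depreciable base = $211,280 − $24,300 = $186,980.
Year 1: DB = ⌊$211,280 × 150%/4⌋ = $79,230; SL = ⌊$186,980/4⌋ = $46,745 → take DB $79,230. Book value $132,050.
Year 2: DB = ⌊$132,050 × 150%/4⌋ = $49,518; SL = ⌊$107,750/3⌋ = $35,916 → take DB $49,518. Book value $82,532.

$49,518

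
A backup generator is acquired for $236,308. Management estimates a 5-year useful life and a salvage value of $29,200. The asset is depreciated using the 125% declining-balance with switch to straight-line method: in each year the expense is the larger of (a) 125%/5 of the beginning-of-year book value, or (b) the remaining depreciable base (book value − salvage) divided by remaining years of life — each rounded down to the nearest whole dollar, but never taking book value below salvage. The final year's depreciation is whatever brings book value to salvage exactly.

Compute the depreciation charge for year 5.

Depreciable base = $236,308 − $29,200 = $207,108.
Year 1: DB = ⌊$236,308 × 125%/5⌋ = $59,077; SL = ⌊$207,108/5⌋ = $41,421 → take DB $59,077. Book value $177,231.
Year 2: DB = ⌊$177,231 × 125%/5⌋ = $44,307; SL = ⌊$148,031/4⌋ = $37,007 → take DB $44,307. Book value $132,924.
Year 3: DB = ⌊$132,924 × 125%/5⌋ = $33,231; SL = ⌊$103,724/3⌋ = $34,574 → take SL $34,574. Book value $98,350.
Year 4: DB = ⌊$98,350 × 125%/5⌋ = $24,587; SL = ⌊$69,150/2⌋ = $34,575 → take SL $34,575. Book value $63,775.
Year 5 (final): $63,775 − $29,200 = $34,575. Book value $29,200.

$34,575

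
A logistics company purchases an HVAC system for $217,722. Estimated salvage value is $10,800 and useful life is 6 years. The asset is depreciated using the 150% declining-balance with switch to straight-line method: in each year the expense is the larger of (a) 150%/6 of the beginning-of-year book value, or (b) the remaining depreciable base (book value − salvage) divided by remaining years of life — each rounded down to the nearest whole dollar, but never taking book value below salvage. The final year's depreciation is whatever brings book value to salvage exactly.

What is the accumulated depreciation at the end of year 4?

Depreciable base = $217,722 − $10,800 = $206,922.
Year 1: DB = ⌊$217,722 × 150%/6⌋ = $54,430; SL = ⌊$206,922/6⌋ = $34,487 → take DB $54,430. Book value $163,292.
Year 2: DB = ⌊$163,292 × 150%/6⌋ = $40,823; SL = ⌊$152,492/5⌋ = $30,498 → take DB $40,823. Book value $122,469.
Year 3: DB = ⌊$122,469 × 150%/6⌋ = $30,617; SL = ⌊$111,669/4⌋ = $27,917 → take DB $30,617. Book value $91,852.
Year 4: DB = ⌊$91,852 × 150%/6⌋ = $22,963; SL = ⌊$81,052/3⌋ = $27,017 → take SL $27,017. Book value $64,835.
Accumulated through year 4 = $217,722 − $64,835 = $152,887.

$152,887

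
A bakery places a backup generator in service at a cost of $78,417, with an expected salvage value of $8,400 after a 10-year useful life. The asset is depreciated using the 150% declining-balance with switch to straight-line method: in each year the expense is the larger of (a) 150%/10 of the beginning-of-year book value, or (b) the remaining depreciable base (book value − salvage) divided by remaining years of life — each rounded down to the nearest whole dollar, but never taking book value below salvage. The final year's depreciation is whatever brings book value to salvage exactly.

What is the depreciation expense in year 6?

Depreciable base = $78,417 − $8,400 = $70,017.
Year 1: DB = ⌊$78,417 × 150%/10⌋ = $11,762; SL = ⌊$70,017/10⌋ = $7,001 → take DB $11,762. Book value $66,655.
Year 2: DB = ⌊$66,655 × 150%/10⌋ = $9,998; SL = ⌊$58,255/9⌋ = $6,472 → take DB $9,998. Book value $56,657.
Year 3: DB = ⌊$56,657 × 150%/10⌋ = $8,498; SL = ⌊$48,257/8⌋ = $6,032 → take DB $8,498. Book value $48,159.
Year 4: DB = ⌊$48,159 × 150%/10⌋ = $7,223; SL = ⌊$39,759/7⌋ = $5,679 → take DB $7,223. Book value $40,936.
Year 5: DB = ⌊$40,936 × 150%/10⌋ = $6,140; SL = ⌊$32,536/6⌋ = $5,422 → take DB $6,140. Book value $34,796.
Year 6: DB = ⌊$34,796 × 150%/10⌋ = $5,219; SL = ⌊$26,396/5⌋ = $5,279 → take SL $5,279. Book value $29,517.

$5,279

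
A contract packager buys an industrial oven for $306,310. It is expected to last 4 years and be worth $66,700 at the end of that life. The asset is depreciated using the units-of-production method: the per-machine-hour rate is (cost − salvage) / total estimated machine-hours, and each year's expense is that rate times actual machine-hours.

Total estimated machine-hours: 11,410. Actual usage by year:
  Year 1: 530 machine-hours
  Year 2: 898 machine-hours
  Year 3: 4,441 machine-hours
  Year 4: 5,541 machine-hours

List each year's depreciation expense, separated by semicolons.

$11,130; $18,858; $93,261; $116,361

Depreciable base = $306,310 − $66,700 = $239,610.
Rate = $239,610 / 11,410 machine-hours = $21 per machine-hour.
Year 1: 530 × $21 = $11,130. Book value $295,180.
Year 2: 898 × $21 = $18,858. Book value $276,322.
Year 3: 4,441 × $21 = $93,261. Book value $183,061.
Year 4: 5,541 × $21 = $116,361. Book value $66,700.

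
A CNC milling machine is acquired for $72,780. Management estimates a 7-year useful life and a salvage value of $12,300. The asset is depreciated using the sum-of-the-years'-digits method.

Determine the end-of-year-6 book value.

Depreciable base = $72,780 − $12,300 = $60,480.
Sum of the years' digits = 7+6+5+4+3+2+1 = 28.
Year 1: $60,480 × 7/28 = $15,120. Book value $57,660.
Year 2: $60,480 × 6/28 = $12,960. Book value $44,700.
Year 3: $60,480 × 5/28 = $10,800. Book value $33,900.
Year 4: $60,480 × 4/28 = $8,640. Book value $25,260.
Year 5: $60,480 × 3/28 = $6,480. Book value $18,780.
Year 6: $60,480 × 2/28 = $4,320. Book value $14,460.

$14,460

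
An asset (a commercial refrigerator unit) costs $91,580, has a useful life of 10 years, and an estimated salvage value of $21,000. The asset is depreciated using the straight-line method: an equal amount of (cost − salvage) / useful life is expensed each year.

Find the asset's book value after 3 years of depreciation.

Depreciable base = $91,580 − $21,000 = $70,580.
Annual expense = $70,580 / 10 = $7,058.
End of year 1: book value $84,522.
End of year 2: book value $77,464.
End of year 3: book value $70,406.

$70,406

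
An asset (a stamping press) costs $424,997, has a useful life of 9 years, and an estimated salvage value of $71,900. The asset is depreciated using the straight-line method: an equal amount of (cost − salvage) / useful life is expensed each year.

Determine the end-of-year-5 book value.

Depreciable base = $424,997 − $71,900 = $353,097.
Annual expense = $353,097 / 9 = $39,233.
End of year 1: book value $385,764.
End of year 2: book value $346,531.
End of year 3: book value $307,298.
End of year 4: book value $268,065.
End of year 5: book value $228,832.

$228,832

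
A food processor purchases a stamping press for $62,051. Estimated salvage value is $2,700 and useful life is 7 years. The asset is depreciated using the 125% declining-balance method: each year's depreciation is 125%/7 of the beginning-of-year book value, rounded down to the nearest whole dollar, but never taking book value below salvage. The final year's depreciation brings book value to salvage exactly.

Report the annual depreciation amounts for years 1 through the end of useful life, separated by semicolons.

$11,080; $9,101; $7,476; $6,141; $5,045; $4,144; $16,364

Depreciable base = $62,051 − $2,700 = $59,351.
Year 1: ⌊$62,051 × 125%/7⌋ = $11,080. Book value $50,971.
Year 2: ⌊$50,971 × 125%/7⌋ = $9,101. Book value $41,870.
Year 3: ⌊$41,870 × 125%/7⌋ = $7,476. Book value $34,394.
Year 4: ⌊$34,394 × 125%/7⌋ = $6,141. Book value $28,253.
Year 5: ⌊$28,253 × 125%/7⌋ = $5,045. Book value $23,208.
Year 6: ⌊$23,208 × 125%/7⌋ = $4,144. Book value $19,064.
Year 7 (final): $19,064 − $2,700 = $16,364. Book value $2,700.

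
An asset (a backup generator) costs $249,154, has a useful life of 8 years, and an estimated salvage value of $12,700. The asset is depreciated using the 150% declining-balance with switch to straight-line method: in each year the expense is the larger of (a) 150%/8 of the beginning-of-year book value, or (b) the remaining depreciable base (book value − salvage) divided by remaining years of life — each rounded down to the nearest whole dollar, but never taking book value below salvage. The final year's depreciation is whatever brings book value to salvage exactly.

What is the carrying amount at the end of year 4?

Depreciable base = $249,154 − $12,700 = $236,454.
Year 1: DB = ⌊$249,154 × 150%/8⌋ = $46,716; SL = ⌊$236,454/8⌋ = $29,556 → take DB $46,716. Book value $202,438.
Year 2: DB = ⌊$202,438 × 150%/8⌋ = $37,957; SL = ⌊$189,738/7⌋ = $27,105 → take DB $37,957. Book value $164,481.
Year 3: DB = ⌊$164,481 × 150%/8⌋ = $30,840; SL = ⌊$151,781/6⌋ = $25,296 → take DB $30,840. Book value $133,641.
Year 4: DB = ⌊$133,641 × 150%/8⌋ = $25,057; SL = ⌊$120,941/5⌋ = $24,188 → take DB $25,057. Book value $108,584.

$108,584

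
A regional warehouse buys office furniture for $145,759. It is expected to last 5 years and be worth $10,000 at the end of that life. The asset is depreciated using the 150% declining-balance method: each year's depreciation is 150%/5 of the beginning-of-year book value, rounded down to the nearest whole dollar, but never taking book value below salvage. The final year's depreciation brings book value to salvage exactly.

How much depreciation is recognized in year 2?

$30,609

Depreciable base = $145,759 − $10,000 = $135,759.
Year 1: ⌊$145,759 × 150%/5⌋ = $43,727. Book value $102,032.
Year 2: ⌊$102,032 × 150%/5⌋ = $30,609. Book value $71,423.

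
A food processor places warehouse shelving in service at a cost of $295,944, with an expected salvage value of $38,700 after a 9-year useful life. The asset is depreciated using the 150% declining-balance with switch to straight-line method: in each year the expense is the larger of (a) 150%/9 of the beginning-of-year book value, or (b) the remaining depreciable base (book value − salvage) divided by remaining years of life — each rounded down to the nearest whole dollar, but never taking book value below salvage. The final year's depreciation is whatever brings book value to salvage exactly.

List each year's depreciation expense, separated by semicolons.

Depreciable base = $295,944 − $38,700 = $257,244.
Year 1: DB = ⌊$295,944 × 150%/9⌋ = $49,324; SL = ⌊$257,244/9⌋ = $28,582 → take DB $49,324. Book value $246,620.
Year 2: DB = ⌊$246,620 × 150%/9⌋ = $41,103; SL = ⌊$207,920/8⌋ = $25,990 → take DB $41,103. Book value $205,517.
Year 3: DB = ⌊$205,517 × 150%/9⌋ = $34,252; SL = ⌊$166,817/7⌋ = $23,831 → take DB $34,252. Book value $171,265.
Year 4: DB = ⌊$171,265 × 150%/9⌋ = $28,544; SL = ⌊$132,565/6⌋ = $22,094 → take DB $28,544. Book value $142,721.
Year 5: DB = ⌊$142,721 × 150%/9⌋ = $23,786; SL = ⌊$104,021/5⌋ = $20,804 → take DB $23,786. Book value $118,935.
Year 6: DB = ⌊$118,935 × 150%/9⌋ = $19,822; SL = ⌊$80,235/4⌋ = $20,058 → take SL $20,058. Book value $98,877.
Year 7: DB = ⌊$98,877 × 150%/9⌋ = $16,479; SL = ⌊$60,177/3⌋ = $20,059 → take SL $20,059. Book value $78,818.
Year 8: DB = ⌊$78,818 × 150%/9⌋ = $13,136; SL = ⌊$40,118/2⌋ = $20,059 → take SL $20,059. Book value $58,759.
Year 9 (final): $58,759 − $38,700 = $20,059. Book value $38,700.

$49,324; $41,103; $34,252; $28,544; $23,786; $20,058; $20,059; $20,059; $20,059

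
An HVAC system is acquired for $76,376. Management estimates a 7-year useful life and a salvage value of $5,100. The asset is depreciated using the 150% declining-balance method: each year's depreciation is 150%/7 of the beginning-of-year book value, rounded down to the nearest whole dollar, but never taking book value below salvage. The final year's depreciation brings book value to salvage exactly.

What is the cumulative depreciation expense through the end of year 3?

$39,328

Depreciable base = $76,376 − $5,100 = $71,276.
Year 1: ⌊$76,376 × 150%/7⌋ = $16,366. Book value $60,010.
Year 2: ⌊$60,010 × 150%/7⌋ = $12,859. Book value $47,151.
Year 3: ⌊$47,151 × 150%/7⌋ = $10,103. Book value $37,048.
Accumulated through year 3 = $76,376 − $37,048 = $39,328.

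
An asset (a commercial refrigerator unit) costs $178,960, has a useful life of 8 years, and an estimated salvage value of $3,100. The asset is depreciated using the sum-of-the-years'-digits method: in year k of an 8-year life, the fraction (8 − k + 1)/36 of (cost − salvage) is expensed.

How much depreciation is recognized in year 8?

$4,885

Depreciable base = $178,960 − $3,100 = $175,860.
Sum of the years' digits = 8+7+6+5+4+3+2+1 = 36.
Year 1: $175,860 × 8/36 = $39,080. Book value $139,880.
Year 2: $175,860 × 7/36 = $34,195. Book value $105,685.
Year 3: $175,860 × 6/36 = $29,310. Book value $76,375.
Year 4: $175,860 × 5/36 = $24,425. Book value $51,950.
Year 5: $175,860 × 4/36 = $19,540. Book value $32,410.
Year 6: $175,860 × 3/36 = $14,655. Book value $17,755.
Year 7: $175,860 × 2/36 = $9,770. Book value $7,985.
Year 8: $175,860 × 1/36 = $4,885. Book value $3,100.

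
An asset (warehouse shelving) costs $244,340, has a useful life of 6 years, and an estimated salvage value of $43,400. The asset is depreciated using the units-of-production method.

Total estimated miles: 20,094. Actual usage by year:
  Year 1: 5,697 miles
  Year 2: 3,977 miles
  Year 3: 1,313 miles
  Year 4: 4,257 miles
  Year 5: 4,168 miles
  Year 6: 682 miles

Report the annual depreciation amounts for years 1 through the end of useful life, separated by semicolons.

Depreciable base = $244,340 − $43,400 = $200,940.
Rate = $200,940 / 20,094 miles = $10 per mile.
Year 1: 5,697 × $10 = $56,970. Book value $187,370.
Year 2: 3,977 × $10 = $39,770. Book value $147,600.
Year 3: 1,313 × $10 = $13,130. Book value $134,470.
Year 4: 4,257 × $10 = $42,570. Book value $91,900.
Year 5: 4,168 × $10 = $41,680. Book value $50,220.
Year 6: 682 × $10 = $6,820. Book value $43,400.

$56,970; $39,770; $13,130; $42,570; $41,680; $6,820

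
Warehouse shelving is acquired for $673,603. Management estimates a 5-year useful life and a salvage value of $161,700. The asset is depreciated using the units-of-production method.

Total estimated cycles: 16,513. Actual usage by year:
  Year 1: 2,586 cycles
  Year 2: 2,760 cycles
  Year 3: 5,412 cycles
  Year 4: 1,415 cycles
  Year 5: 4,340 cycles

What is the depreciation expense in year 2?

$85,560

Depreciable base = $673,603 − $161,700 = $511,903.
Rate = $511,903 / 16,513 cycles = $31 per cycle.
Year 1: 2,586 × $31 = $80,166. Book value $593,437.
Year 2: 2,760 × $31 = $85,560. Book value $507,877.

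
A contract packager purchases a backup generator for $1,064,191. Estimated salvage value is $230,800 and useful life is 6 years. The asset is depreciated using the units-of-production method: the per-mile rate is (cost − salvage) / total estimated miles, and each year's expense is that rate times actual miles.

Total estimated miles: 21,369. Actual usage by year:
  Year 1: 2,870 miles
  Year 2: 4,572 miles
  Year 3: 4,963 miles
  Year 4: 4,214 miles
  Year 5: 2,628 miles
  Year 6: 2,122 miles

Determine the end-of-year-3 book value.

Depreciable base = $1,064,191 − $230,800 = $833,391.
Rate = $833,391 / 21,369 miles = $39 per mile.
Year 1: 2,870 × $39 = $111,930. Book value $952,261.
Year 2: 4,572 × $39 = $178,308. Book value $773,953.
Year 3: 4,963 × $39 = $193,557. Book value $580,396.

$580,396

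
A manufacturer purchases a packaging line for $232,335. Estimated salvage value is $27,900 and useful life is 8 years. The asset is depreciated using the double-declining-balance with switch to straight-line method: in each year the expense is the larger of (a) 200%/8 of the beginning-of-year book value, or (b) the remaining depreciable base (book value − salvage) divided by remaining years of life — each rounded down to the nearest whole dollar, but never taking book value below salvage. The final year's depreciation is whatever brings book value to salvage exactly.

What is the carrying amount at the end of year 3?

$98,017

Depreciable base = $232,335 − $27,900 = $204,435.
Year 1: DB = ⌊$232,335 × 200%/8⌋ = $58,083; SL = ⌊$204,435/8⌋ = $25,554 → take DB $58,083. Book value $174,252.
Year 2: DB = ⌊$174,252 × 200%/8⌋ = $43,563; SL = ⌊$146,352/7⌋ = $20,907 → take DB $43,563. Book value $130,689.
Year 3: DB = ⌊$130,689 × 200%/8⌋ = $32,672; SL = ⌊$102,789/6⌋ = $17,131 → take DB $32,672. Book value $98,017.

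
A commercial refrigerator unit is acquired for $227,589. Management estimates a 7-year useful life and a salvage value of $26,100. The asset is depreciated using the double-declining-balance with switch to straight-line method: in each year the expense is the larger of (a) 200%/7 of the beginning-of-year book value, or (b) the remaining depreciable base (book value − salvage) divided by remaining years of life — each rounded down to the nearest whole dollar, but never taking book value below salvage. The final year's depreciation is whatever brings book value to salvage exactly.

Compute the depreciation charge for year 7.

Depreciable base = $227,589 − $26,100 = $201,489.
Year 1: DB = ⌊$227,589 × 200%/7⌋ = $65,025; SL = ⌊$201,489/7⌋ = $28,784 → take DB $65,025. Book value $162,564.
Year 2: DB = ⌊$162,564 × 200%/7⌋ = $46,446; SL = ⌊$136,464/6⌋ = $22,744 → take DB $46,446. Book value $116,118.
Year 3: DB = ⌊$116,118 × 200%/7⌋ = $33,176; SL = ⌊$90,018/5⌋ = $18,003 → take DB $33,176. Book value $82,942.
Year 4: DB = ⌊$82,942 × 200%/7⌋ = $23,697; SL = ⌊$56,842/4⌋ = $14,210 → take DB $23,697. Book value $59,245.
Year 5: DB = ⌊$59,245 × 200%/7⌋ = $16,927; SL = ⌊$33,145/3⌋ = $11,048 → take DB $16,927. Book value $42,318.
Year 6: DB = ⌊$42,318 × 200%/7⌋ = $12,090; SL = ⌊$16,218/2⌋ = $8,109 → take DB $12,090. Book value $30,228.
Year 7 (final): $30,228 − $26,100 = $4,128. Book value $26,100.

$4,128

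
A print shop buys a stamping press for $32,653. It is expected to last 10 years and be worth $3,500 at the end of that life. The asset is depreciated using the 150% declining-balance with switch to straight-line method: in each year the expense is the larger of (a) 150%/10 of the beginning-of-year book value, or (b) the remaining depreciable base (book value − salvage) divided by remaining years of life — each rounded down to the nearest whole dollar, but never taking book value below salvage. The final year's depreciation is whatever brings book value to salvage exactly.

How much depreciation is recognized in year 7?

$2,198

Depreciable base = $32,653 − $3,500 = $29,153.
Year 1: DB = ⌊$32,653 × 150%/10⌋ = $4,897; SL = ⌊$29,153/10⌋ = $2,915 → take DB $4,897. Book value $27,756.
Year 2: DB = ⌊$27,756 × 150%/10⌋ = $4,163; SL = ⌊$24,256/9⌋ = $2,695 → take DB $4,163. Book value $23,593.
Year 3: DB = ⌊$23,593 × 150%/10⌋ = $3,538; SL = ⌊$20,093/8⌋ = $2,511 → take DB $3,538. Book value $20,055.
Year 4: DB = ⌊$20,055 × 150%/10⌋ = $3,008; SL = ⌊$16,555/7⌋ = $2,365 → take DB $3,008. Book value $17,047.
Year 5: DB = ⌊$17,047 × 150%/10⌋ = $2,557; SL = ⌊$13,547/6⌋ = $2,257 → take DB $2,557. Book value $14,490.
Year 6: DB = ⌊$14,490 × 150%/10⌋ = $2,173; SL = ⌊$10,990/5⌋ = $2,198 → take SL $2,198. Book value $12,292.
Year 7: DB = ⌊$12,292 × 150%/10⌋ = $1,843; SL = ⌊$8,792/4⌋ = $2,198 → take SL $2,198. Book value $10,094.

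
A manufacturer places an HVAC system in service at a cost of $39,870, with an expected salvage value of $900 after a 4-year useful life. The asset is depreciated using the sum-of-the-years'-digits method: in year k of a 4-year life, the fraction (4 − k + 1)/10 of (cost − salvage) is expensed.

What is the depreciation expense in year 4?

$3,897

Depreciable base = $39,870 − $900 = $38,970.
Sum of the years' digits = 4+3+2+1 = 10.
Year 1: $38,970 × 4/10 = $15,588. Book value $24,282.
Year 2: $38,970 × 3/10 = $11,691. Book value $12,591.
Year 3: $38,970 × 2/10 = $7,794. Book value $4,797.
Year 4: $38,970 × 1/10 = $3,897. Book value $900.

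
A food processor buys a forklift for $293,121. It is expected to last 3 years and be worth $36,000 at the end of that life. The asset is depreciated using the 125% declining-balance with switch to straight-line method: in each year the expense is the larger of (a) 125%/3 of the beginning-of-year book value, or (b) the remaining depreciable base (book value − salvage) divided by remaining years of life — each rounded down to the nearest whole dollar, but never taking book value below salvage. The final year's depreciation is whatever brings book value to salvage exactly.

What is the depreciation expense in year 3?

Depreciable base = $293,121 − $36,000 = $257,121.
Year 1: DB = ⌊$293,121 × 125%/3⌋ = $122,133; SL = ⌊$257,121/3⌋ = $85,707 → take DB $122,133. Book value $170,988.
Year 2: DB = ⌊$170,988 × 125%/3⌋ = $71,245; SL = ⌊$134,988/2⌋ = $67,494 → take DB $71,245. Book value $99,743.
Year 3 (final): $99,743 − $36,000 = $63,743. Book value $36,000.

$63,743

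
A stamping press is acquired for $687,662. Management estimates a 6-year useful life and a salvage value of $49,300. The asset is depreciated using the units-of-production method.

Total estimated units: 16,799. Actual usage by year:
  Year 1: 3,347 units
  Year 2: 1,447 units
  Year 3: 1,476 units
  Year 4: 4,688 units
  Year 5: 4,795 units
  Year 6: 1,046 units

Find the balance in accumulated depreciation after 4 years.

Depreciable base = $687,662 − $49,300 = $638,362.
Rate = $638,362 / 16,799 units = $38 per unit.
Year 1: 3,347 × $38 = $127,186. Book value $560,476.
Year 2: 1,447 × $38 = $54,986. Book value $505,490.
Year 3: 1,476 × $38 = $56,088. Book value $449,402.
Year 4: 4,688 × $38 = $178,144. Book value $271,258.
Accumulated through year 4 = $687,662 − $271,258 = $416,404.

$416,404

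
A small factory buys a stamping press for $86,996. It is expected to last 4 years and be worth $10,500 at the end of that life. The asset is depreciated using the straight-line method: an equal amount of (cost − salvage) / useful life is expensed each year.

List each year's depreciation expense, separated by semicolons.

Depreciable base = $86,996 − $10,500 = $76,496.
Annual expense = $76,496 / 4 = $19,124.
End of year 1: book value $67,872.
End of year 2: book value $48,748.
End of year 3: book value $29,624.
End of year 4: book value $10,500.

$19,124; $19,124; $19,124; $19,124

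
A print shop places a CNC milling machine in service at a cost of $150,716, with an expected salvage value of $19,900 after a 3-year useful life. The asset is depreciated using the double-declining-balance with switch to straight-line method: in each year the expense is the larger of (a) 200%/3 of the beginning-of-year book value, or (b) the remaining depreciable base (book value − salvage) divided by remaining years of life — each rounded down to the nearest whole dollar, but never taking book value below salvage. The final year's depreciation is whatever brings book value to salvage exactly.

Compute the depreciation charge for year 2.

Depreciable base = $150,716 − $19,900 = $130,816.
Year 1: DB = ⌊$150,716 × 200%/3⌋ = $100,477; SL = ⌊$130,816/3⌋ = $43,605 → take DB $100,477. Book value $50,239.
Year 2: DB = ⌊$50,239 × 200%/3⌋ = $33,492; SL = ⌊$30,339/2⌋ = $15,169 → take DB $33,492, capped at $30,339. Book value $19,900.

$30,339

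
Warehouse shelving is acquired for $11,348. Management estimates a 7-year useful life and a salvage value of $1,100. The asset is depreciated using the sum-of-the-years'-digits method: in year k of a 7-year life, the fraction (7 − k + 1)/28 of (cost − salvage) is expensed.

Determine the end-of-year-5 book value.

$2,198

Depreciable base = $11,348 − $1,100 = $10,248.
Sum of the years' digits = 7+6+5+4+3+2+1 = 28.
Year 1: $10,248 × 7/28 = $2,562. Book value $8,786.
Year 2: $10,248 × 6/28 = $2,196. Book value $6,590.
Year 3: $10,248 × 5/28 = $1,830. Book value $4,760.
Year 4: $10,248 × 4/28 = $1,464. Book value $3,296.
Year 5: $10,248 × 3/28 = $1,098. Book value $2,198.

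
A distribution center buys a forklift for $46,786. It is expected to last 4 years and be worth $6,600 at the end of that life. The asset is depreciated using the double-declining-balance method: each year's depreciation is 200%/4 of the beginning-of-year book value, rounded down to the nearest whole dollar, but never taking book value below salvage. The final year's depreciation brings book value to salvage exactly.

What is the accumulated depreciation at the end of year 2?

Depreciable base = $46,786 − $6,600 = $40,186.
Year 1: ⌊$46,786 × 200%/4⌋ = $23,393. Book value $23,393.
Year 2: ⌊$23,393 × 200%/4⌋ = $11,696. Book value $11,697.
Accumulated through year 2 = $46,786 − $11,697 = $35,089.

$35,089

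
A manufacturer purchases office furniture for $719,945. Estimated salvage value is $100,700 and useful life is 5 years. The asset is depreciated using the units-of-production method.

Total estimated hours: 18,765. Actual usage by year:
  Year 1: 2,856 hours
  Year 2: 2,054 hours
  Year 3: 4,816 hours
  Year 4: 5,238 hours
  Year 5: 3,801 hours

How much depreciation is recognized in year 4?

$172,854

Depreciable base = $719,945 − $100,700 = $619,245.
Rate = $619,245 / 18,765 hours = $33 per hour.
Year 1: 2,856 × $33 = $94,248. Book value $625,697.
Year 2: 2,054 × $33 = $67,782. Book value $557,915.
Year 3: 4,816 × $33 = $158,928. Book value $398,987.
Year 4: 5,238 × $33 = $172,854. Book value $226,133.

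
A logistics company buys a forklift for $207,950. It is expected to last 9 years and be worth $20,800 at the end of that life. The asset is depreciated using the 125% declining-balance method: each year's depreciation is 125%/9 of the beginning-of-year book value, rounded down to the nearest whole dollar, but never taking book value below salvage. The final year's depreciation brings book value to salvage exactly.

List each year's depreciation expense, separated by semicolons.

Depreciable base = $207,950 − $20,800 = $187,150.
Year 1: ⌊$207,950 × 125%/9⌋ = $28,881. Book value $179,069.
Year 2: ⌊$179,069 × 125%/9⌋ = $24,870. Book value $154,199.
Year 3: ⌊$154,199 × 125%/9⌋ = $21,416. Book value $132,783.
Year 4: ⌊$132,783 × 125%/9⌋ = $18,442. Book value $114,341.
Year 5: ⌊$114,341 × 125%/9⌋ = $15,880. Book value $98,461.
Year 6: ⌊$98,461 × 125%/9⌋ = $13,675. Book value $84,786.
Year 7: ⌊$84,786 × 125%/9⌋ = $11,775. Book value $73,011.
Year 8: ⌊$73,011 × 125%/9⌋ = $10,140. Book value $62,871.
Year 9 (final): $62,871 − $20,800 = $42,071. Book value $20,800.

$28,881; $24,870; $21,416; $18,442; $15,880; $13,675; $11,775; $10,140; $42,071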